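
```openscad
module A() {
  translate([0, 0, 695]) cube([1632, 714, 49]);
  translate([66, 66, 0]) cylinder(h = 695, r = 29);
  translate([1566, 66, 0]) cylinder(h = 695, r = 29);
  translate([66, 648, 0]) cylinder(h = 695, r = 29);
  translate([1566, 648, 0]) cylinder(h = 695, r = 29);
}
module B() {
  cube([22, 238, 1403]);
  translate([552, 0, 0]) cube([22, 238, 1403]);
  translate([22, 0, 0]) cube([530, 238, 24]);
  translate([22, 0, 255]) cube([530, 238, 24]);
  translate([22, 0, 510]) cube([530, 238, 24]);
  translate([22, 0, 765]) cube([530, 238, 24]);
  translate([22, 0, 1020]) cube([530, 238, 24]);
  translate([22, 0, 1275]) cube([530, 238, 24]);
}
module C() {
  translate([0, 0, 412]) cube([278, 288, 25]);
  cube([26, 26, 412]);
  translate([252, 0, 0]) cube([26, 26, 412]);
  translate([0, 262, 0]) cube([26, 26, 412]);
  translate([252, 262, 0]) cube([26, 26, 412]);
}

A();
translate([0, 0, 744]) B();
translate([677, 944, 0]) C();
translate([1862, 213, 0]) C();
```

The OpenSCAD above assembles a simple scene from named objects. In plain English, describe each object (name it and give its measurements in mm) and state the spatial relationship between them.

A is a table: top 1632 mm (x) × 714 mm (y), 49 mm thick, upper face at z = 744 mm, on four round legs of 58 mm diameter, each leg's bounding box inset 37 mm from the nearest pair of top edges, running from z = 0 to the bottom of the top.

B is an open bookshelf. Two side panels, each 22 mm thick, 238 mm deep and 1403 mm tall, stand 574 mm apart (outside-to-outside). Between them sit 6 shelves, each 24 mm thick and 238 mm deep, spanning the full gap between the sides. The bottom shelf rests on the floor (its underside at z = 0) and the clear gap between one shelf's top and the next shelf's underside is 231 mm.

C is a four-legged stool. The seat is 278×288 mm, 25 mm thick, top at z = 437 mm. It stands on four square legs, each 26×26 mm in cross-section, from z = 0 to the seat underside, each flush with a corner of the seat.

The bookshelf is on top of the table. Two stools sit around the table at the +y, +x sides.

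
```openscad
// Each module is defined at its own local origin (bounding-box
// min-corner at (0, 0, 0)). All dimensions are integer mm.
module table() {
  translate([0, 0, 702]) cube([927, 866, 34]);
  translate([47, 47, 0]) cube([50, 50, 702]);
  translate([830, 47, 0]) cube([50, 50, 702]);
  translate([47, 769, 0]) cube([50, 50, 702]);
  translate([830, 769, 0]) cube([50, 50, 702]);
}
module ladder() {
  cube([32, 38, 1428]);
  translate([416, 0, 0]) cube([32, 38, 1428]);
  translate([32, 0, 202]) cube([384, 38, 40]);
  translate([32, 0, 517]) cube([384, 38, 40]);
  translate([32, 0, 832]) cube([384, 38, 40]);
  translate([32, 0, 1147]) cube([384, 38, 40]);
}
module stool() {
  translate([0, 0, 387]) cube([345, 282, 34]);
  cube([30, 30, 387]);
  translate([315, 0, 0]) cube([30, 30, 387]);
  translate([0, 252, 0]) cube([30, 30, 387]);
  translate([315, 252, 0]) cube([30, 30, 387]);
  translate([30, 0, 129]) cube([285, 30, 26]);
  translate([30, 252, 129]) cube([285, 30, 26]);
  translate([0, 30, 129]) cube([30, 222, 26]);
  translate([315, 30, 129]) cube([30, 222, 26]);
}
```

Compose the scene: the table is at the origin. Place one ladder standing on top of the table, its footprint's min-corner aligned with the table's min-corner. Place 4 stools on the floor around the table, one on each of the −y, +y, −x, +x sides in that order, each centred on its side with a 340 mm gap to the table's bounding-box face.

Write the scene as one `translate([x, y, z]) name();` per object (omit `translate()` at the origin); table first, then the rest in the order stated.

table();
translate([0, 0, 736]) ladder();
translate([291, -622, 0]) stool();
translate([291, 1206, 0]) stool();
translate([-685, 292, 0]) stool();
translate([1267, 292, 0]) stool();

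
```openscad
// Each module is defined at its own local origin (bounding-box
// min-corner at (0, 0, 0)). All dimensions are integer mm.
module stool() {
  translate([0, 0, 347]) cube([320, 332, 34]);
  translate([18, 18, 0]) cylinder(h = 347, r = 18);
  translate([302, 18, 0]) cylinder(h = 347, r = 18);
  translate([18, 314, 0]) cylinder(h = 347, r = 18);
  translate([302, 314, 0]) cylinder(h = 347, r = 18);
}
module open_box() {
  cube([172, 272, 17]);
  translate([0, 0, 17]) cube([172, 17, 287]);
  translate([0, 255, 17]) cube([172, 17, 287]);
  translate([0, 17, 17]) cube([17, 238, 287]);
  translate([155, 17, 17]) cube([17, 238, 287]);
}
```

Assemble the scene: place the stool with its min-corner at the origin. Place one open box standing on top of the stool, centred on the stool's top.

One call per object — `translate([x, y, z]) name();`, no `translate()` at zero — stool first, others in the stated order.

stool();
translate([74, 30, 381]) open_box();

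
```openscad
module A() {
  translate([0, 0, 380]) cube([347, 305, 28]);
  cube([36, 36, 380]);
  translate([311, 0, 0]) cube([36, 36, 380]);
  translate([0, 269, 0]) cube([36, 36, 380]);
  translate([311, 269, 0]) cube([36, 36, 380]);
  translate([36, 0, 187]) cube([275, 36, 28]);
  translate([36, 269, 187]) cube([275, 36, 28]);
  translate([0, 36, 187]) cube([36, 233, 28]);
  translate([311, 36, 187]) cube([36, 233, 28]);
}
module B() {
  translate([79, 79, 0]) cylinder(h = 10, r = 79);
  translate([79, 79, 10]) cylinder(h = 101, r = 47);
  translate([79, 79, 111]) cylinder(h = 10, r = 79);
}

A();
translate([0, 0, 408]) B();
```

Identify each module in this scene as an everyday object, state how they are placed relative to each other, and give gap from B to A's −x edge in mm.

The spool's min-x is at 0; the stool's min-x is 0; gap = 0 mm.

A is a stool. B is a spool. The spool is on top of the stool. The gap from the spool to the stool's −x edge is 0 mm.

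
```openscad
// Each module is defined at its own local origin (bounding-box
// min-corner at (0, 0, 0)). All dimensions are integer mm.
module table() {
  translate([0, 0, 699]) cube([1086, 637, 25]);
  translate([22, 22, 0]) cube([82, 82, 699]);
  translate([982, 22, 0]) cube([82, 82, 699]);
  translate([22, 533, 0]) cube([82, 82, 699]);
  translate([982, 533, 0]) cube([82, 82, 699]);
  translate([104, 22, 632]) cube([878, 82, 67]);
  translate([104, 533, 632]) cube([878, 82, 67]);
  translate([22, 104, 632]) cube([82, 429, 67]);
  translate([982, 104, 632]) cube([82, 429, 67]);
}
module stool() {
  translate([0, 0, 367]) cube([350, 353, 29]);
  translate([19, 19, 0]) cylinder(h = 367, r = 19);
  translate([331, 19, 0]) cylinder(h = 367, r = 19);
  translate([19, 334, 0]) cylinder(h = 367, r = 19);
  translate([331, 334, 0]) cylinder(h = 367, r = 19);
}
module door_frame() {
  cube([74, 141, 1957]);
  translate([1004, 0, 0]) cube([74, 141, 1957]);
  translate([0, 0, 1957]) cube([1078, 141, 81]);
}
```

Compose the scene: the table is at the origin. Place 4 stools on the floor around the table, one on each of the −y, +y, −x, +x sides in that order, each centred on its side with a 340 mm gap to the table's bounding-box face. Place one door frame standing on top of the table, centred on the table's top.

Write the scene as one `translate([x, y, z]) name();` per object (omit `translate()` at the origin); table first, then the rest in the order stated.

table();
translate([368, -693, 0]) stool();
translate([368, 977, 0]) stool();
translate([-690, 142, 0]) stool();
translate([1426, 142, 0]) stool();
translate([4, 248, 724]) door_frame();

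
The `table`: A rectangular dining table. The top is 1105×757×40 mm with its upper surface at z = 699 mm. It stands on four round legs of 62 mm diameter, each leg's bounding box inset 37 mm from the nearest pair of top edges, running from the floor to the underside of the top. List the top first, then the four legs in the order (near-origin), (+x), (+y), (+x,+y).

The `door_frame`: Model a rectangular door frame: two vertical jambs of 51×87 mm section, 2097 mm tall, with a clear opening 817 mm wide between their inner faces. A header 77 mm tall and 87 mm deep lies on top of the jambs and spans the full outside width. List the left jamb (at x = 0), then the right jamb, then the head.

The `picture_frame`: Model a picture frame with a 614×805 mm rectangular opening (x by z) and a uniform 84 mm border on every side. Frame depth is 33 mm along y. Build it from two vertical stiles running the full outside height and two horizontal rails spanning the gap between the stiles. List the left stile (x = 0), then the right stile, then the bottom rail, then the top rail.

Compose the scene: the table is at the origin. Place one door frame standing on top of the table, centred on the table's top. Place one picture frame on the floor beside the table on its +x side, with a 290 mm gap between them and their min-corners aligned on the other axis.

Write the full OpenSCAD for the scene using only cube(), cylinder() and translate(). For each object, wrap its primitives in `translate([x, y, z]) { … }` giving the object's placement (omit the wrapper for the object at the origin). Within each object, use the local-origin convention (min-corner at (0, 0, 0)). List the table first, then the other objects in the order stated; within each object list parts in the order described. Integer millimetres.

translate([0, 0, 659]) cube([1105, 757, 40]);
translate([68, 68, 0]) cylinder(h = 659, r = 31);
translate([1037, 68, 0]) cylinder(h = 659, r = 31);
translate([68, 689, 0]) cylinder(h = 659, r = 31);
translate([1037, 689, 0]) cylinder(h = 659, r = 31);
translate([93, 335, 699]) {
  cube([51, 87, 2097]);
  translate([868, 0, 0]) cube([51, 87, 2097]);
  translate([0, 0, 2097]) cube([919, 87, 77]);
}
translate([1395, 0, 0]) {
  cube([84, 33, 973]);
  translate([698, 0, 0]) cube([84, 33, 973]);
  translate([84, 0, 0]) cube([614, 33, 84]);
  translate([84, 0, 889]) cube([614, 33, 84]);
}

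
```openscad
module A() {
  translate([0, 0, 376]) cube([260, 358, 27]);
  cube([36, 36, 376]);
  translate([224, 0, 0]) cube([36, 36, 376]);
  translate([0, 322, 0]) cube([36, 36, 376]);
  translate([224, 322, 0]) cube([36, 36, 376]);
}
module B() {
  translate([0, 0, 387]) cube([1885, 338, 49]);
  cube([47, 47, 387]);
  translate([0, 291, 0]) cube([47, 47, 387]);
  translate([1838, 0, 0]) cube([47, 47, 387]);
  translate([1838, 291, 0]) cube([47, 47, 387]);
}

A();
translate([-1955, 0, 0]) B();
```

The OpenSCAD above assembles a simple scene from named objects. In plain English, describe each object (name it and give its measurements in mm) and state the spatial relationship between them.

A is a four-legged stool. The seat is 260×358 mm, 27 mm thick, top at z = 403 mm. It stands on four square legs, each 36×36 mm in cross-section, from z = 0 to the seat underside, each flush with a corner of the seat.

B is a bench: a 1885×338 mm seat slab, 49 mm thick, top at z = 436 mm, on four 47×47 mm square legs flush with the seat corners and standing on z = 0.

The bench is on the floor beside the stool on its −x side.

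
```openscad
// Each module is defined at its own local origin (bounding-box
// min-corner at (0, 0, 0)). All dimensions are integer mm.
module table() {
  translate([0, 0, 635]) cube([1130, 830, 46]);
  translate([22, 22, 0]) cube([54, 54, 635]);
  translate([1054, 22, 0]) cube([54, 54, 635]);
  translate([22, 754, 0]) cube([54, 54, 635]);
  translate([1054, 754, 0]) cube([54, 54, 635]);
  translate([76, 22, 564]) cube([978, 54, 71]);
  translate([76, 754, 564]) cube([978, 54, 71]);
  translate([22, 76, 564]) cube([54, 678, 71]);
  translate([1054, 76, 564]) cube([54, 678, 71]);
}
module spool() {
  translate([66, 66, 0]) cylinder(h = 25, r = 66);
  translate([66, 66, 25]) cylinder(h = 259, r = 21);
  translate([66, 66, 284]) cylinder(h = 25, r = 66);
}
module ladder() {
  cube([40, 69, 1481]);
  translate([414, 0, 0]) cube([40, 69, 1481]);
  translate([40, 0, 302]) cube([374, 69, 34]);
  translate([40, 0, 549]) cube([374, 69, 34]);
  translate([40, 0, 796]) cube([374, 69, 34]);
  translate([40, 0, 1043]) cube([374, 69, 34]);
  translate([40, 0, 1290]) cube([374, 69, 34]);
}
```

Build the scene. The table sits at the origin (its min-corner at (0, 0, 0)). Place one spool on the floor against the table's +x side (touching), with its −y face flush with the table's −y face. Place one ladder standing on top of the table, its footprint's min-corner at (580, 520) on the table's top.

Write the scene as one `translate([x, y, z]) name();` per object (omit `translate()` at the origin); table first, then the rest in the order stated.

table();
translate([1130, 0, 0]) spool();
translate([580, 520, 681]) ladder();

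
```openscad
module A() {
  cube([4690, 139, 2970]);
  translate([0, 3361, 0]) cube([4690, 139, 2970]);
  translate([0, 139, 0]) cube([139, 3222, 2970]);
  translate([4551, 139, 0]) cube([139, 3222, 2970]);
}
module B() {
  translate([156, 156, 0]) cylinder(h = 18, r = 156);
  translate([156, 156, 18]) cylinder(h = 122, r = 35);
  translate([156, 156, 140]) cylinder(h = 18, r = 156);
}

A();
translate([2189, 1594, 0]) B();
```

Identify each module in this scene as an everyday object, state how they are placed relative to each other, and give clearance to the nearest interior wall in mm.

Clearances: x = 2050, y = 1455; minimum 1455 mm.

A is a house frame. B is a spool. The spool sits inside the house frame, centred. The clearance to the nearest interior wall is 1455 mm.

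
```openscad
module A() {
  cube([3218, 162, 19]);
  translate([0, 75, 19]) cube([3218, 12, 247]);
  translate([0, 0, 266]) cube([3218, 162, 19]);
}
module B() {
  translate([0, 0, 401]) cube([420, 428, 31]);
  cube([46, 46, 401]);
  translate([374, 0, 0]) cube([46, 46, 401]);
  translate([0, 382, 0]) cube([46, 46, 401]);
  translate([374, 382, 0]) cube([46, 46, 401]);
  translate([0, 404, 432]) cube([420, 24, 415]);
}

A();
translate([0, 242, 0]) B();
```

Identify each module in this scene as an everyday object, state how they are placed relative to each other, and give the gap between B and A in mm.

A is an I-beam. B is a chair. The chair is on the floor beside the I-beam on its +y side. The gap between the chair and the I-beam is 80 mm.

The chair's nearest face is 80 mm from the I-beam's +y face.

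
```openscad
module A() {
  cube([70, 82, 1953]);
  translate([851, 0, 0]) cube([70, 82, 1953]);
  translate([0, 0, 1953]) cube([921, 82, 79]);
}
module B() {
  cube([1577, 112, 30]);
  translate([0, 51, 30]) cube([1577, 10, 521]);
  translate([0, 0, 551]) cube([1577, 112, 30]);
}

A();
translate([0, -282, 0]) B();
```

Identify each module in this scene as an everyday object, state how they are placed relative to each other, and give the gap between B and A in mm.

A is a door frame. B is an I-beam. The I-beam is on the floor beside the door frame on its −y side. The gap between the I-beam and the door frame is 170 mm.

The I-beam's nearest face is 170 mm from the door frame's −y face.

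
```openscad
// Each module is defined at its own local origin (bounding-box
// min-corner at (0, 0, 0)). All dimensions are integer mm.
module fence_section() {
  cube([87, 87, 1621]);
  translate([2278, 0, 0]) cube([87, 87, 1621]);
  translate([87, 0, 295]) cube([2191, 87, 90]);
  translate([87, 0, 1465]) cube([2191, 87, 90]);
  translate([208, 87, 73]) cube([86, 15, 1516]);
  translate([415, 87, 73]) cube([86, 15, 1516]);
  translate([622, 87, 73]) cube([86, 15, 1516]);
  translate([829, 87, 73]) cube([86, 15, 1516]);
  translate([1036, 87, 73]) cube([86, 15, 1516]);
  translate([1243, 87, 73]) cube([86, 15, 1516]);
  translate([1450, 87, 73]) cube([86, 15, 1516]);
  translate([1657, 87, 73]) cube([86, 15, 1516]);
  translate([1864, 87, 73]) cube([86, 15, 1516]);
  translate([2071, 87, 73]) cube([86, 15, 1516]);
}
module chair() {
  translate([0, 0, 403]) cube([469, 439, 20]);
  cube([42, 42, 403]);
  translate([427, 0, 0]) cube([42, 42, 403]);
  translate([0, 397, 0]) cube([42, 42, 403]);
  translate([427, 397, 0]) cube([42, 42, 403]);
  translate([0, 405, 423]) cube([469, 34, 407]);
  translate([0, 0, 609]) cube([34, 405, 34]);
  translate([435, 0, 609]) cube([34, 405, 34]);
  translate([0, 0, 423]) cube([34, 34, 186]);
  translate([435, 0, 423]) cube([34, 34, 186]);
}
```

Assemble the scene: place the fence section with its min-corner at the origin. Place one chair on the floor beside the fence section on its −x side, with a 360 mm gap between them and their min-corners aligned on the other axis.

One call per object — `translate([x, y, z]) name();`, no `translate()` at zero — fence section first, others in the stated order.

fence_section();
translate([-829, 0, 0]) chair();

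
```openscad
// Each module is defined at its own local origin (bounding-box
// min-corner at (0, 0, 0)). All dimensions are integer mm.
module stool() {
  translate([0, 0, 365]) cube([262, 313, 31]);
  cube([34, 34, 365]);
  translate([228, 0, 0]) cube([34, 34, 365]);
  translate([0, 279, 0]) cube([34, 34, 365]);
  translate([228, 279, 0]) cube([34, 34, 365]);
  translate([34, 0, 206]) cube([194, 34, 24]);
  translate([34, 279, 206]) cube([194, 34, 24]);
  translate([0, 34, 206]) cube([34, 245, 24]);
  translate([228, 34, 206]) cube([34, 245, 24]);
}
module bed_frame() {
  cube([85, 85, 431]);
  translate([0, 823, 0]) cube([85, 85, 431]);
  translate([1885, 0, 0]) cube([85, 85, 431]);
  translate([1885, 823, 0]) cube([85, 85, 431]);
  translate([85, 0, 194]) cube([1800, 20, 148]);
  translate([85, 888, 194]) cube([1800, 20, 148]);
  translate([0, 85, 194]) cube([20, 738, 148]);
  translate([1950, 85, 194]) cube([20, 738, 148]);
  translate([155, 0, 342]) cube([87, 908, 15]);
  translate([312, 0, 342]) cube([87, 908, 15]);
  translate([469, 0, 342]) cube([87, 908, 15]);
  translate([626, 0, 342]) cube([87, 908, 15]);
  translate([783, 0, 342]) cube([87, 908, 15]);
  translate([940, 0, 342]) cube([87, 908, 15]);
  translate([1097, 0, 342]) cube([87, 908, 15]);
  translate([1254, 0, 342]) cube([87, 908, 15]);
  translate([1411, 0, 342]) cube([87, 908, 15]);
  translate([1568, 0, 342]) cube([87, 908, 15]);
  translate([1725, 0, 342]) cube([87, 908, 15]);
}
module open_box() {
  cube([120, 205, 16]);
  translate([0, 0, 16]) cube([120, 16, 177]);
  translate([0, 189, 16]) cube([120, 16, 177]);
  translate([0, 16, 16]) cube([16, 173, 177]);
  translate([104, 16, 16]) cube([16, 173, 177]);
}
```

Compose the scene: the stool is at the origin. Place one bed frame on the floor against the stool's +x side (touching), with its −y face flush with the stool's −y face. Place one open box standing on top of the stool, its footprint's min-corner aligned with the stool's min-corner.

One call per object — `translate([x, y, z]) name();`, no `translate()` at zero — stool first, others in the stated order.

stool();
translate([262, 0, 0]) bed_frame();
translate([0, 0, 396]) open_box();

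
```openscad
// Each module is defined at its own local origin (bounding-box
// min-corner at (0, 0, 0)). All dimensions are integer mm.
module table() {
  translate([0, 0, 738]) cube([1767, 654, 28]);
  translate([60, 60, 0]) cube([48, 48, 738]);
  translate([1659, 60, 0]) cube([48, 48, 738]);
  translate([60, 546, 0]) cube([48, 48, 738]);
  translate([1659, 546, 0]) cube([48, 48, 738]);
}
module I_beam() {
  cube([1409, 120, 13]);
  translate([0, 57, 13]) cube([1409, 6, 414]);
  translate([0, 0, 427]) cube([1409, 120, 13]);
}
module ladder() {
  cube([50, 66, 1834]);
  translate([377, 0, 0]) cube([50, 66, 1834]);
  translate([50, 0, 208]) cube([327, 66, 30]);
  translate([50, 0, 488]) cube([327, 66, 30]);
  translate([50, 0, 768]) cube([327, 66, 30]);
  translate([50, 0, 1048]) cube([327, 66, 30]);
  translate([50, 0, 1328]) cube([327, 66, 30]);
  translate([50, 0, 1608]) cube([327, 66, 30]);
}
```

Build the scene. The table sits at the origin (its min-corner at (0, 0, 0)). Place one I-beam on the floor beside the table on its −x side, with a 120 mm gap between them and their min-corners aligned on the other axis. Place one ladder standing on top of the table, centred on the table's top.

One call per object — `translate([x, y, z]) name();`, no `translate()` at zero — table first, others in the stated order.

table();
translate([-1529, 0, 0]) I_beam();
translate([670, 294, 766]) ladder();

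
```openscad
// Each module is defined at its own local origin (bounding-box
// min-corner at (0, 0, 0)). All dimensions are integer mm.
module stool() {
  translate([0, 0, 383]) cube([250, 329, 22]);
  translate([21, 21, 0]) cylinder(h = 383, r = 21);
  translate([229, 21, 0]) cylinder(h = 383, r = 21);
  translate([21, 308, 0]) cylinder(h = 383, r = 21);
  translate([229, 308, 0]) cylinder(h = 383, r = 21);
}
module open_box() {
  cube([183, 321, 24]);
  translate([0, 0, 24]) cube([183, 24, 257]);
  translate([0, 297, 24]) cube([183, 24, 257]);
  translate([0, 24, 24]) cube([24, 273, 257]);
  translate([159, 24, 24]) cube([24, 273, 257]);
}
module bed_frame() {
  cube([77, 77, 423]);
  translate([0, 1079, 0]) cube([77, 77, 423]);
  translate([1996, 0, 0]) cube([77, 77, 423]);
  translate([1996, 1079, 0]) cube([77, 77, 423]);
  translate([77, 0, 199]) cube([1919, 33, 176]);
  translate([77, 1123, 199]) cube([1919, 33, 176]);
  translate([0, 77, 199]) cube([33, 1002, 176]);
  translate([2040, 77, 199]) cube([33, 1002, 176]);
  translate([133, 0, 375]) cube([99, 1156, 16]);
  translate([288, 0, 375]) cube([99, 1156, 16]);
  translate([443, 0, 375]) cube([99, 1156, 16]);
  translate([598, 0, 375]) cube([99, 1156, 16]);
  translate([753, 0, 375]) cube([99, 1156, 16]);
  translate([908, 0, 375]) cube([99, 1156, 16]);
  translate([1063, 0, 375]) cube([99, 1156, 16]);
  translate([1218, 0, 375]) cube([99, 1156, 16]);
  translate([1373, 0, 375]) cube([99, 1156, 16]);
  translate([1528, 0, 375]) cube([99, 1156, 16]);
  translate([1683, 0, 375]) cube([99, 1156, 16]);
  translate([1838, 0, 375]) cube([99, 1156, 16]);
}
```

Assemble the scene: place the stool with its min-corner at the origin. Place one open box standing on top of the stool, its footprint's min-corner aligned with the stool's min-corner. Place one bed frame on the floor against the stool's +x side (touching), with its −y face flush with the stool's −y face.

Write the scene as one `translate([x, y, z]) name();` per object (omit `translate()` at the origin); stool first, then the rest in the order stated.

stool();
translate([0, 0, 405]) open_box();
translate([250, 0, 0]) bed_frame();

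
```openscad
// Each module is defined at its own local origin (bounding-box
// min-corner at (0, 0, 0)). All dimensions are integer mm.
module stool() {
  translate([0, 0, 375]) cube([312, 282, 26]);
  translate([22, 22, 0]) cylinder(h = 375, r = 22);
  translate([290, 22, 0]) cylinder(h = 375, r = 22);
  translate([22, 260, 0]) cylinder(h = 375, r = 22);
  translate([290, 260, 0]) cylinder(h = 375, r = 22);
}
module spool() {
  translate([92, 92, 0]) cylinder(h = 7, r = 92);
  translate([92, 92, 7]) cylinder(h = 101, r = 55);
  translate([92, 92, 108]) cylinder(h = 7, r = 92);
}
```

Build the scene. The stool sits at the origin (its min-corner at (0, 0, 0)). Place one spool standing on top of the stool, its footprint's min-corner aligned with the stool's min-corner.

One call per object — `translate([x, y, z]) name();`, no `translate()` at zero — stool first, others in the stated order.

stool();
translate([0, 0, 401]) spool();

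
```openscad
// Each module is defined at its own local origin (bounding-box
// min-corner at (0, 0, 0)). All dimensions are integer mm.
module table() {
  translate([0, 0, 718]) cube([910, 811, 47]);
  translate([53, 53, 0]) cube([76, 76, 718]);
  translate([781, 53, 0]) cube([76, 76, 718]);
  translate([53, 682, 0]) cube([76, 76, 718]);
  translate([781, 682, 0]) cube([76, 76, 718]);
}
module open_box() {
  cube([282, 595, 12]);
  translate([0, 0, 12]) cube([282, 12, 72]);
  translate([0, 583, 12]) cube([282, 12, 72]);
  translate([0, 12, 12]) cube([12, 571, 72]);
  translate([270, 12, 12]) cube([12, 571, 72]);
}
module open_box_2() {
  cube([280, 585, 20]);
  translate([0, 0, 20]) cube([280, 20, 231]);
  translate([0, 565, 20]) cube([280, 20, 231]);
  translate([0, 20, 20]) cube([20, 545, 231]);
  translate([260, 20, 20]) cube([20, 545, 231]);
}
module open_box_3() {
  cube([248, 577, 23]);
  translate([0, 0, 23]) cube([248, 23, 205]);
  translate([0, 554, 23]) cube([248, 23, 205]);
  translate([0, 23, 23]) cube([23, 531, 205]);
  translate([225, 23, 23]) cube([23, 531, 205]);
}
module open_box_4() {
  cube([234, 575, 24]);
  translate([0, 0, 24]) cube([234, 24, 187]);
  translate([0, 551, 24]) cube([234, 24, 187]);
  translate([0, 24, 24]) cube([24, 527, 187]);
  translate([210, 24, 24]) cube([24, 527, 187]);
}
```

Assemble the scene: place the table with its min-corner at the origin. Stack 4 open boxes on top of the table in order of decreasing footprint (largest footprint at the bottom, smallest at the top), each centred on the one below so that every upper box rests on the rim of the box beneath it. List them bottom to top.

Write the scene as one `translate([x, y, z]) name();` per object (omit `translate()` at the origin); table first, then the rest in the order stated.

table();
translate([314, 108, 765]) open_box();
translate([315, 113, 849]) open_box_2();
translate([331, 117, 1100]) open_box_3();
translate([338, 118, 1328]) open_box_4();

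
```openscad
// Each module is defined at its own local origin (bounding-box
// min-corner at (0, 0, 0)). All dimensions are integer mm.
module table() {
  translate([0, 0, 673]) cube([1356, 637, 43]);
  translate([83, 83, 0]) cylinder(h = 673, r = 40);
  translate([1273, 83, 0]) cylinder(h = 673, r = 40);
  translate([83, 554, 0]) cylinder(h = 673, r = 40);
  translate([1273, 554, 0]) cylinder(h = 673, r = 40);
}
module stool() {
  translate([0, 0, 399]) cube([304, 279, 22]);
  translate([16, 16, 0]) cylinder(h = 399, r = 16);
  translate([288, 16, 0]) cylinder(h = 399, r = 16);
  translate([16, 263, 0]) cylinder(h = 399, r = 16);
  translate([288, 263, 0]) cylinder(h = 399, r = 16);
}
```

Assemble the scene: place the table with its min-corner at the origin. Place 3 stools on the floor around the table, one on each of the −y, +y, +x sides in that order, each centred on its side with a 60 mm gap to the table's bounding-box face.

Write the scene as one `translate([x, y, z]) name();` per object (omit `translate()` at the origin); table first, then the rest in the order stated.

table();
translate([526, -339, 0]) stool();
translate([526, 697, 0]) stool();
translate([1416, 179, 0]) stool();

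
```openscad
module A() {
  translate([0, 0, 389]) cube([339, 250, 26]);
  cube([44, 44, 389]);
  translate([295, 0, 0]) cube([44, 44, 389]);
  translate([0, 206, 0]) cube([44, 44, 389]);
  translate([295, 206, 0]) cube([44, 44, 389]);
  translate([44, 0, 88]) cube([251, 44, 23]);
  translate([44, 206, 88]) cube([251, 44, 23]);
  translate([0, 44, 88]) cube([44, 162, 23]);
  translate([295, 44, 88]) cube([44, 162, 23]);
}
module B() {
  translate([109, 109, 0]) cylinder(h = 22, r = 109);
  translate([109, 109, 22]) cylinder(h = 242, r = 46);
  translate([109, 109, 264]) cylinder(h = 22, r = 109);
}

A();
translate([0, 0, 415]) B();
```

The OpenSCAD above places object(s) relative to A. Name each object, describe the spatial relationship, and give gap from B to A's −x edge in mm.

The spool's min-x is at 0; the stool's min-x is 0; gap = 0 mm.

A is a stool. B is a spool. The spool is on top of the stool. The gap from the spool to the stool's −x edge is 0 mm.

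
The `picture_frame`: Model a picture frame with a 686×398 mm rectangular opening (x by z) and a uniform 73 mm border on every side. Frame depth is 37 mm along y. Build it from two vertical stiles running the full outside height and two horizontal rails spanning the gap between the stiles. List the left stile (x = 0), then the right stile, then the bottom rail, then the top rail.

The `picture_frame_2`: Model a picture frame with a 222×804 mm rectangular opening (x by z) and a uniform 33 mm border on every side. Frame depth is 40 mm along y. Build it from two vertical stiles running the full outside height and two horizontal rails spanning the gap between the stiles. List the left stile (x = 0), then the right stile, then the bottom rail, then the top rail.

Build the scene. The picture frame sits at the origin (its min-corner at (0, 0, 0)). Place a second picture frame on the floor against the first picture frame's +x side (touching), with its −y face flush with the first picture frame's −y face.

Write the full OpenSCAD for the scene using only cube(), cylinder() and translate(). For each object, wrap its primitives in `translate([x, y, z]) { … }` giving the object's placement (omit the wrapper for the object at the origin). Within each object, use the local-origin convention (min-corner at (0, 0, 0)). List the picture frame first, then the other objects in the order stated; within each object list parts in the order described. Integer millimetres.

cube([73, 37, 544]);
translate([759, 0, 0]) cube([73, 37, 544]);
translate([73, 0, 0]) cube([686, 37, 73]);
translate([73, 0, 471]) cube([686, 37, 73]);
translate([832, 0, 0]) {
  cube([33, 40, 870]);
  translate([255, 0, 0]) cube([33, 40, 870]);
  translate([33, 0, 0]) cube([222, 40, 33]);
  translate([33, 0, 837]) cube([222, 40, 33]);
}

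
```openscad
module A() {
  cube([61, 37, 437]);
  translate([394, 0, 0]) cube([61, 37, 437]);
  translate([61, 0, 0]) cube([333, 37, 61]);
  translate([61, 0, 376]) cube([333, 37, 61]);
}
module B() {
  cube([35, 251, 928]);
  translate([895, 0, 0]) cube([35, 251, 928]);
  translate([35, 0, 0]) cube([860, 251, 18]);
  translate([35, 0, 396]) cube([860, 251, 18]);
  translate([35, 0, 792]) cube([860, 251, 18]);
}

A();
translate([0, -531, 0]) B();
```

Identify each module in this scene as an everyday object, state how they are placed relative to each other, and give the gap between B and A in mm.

A is a picture frame. B is a bookshelf. The bookshelf is on the floor beside the picture frame on its −y side. The gap between the bookshelf and the picture frame is 280 mm.

The bookshelf's nearest face is 280 mm from the picture frame's −y face.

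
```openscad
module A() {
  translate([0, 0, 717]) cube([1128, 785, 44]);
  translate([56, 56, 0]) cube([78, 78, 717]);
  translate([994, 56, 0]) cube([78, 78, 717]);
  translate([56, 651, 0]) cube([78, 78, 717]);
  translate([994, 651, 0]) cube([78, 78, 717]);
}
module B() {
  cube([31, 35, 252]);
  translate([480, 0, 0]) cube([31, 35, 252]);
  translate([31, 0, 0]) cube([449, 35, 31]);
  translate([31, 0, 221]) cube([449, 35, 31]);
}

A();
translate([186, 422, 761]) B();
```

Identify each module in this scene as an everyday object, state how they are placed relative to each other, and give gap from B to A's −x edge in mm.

A is a table. B is a picture frame. The picture frame is on top of the table. The gap from the picture frame to the table's −x edge is 186 mm.

The picture frame's min-x is at 186; the table's min-x is 0; gap = 186 mm.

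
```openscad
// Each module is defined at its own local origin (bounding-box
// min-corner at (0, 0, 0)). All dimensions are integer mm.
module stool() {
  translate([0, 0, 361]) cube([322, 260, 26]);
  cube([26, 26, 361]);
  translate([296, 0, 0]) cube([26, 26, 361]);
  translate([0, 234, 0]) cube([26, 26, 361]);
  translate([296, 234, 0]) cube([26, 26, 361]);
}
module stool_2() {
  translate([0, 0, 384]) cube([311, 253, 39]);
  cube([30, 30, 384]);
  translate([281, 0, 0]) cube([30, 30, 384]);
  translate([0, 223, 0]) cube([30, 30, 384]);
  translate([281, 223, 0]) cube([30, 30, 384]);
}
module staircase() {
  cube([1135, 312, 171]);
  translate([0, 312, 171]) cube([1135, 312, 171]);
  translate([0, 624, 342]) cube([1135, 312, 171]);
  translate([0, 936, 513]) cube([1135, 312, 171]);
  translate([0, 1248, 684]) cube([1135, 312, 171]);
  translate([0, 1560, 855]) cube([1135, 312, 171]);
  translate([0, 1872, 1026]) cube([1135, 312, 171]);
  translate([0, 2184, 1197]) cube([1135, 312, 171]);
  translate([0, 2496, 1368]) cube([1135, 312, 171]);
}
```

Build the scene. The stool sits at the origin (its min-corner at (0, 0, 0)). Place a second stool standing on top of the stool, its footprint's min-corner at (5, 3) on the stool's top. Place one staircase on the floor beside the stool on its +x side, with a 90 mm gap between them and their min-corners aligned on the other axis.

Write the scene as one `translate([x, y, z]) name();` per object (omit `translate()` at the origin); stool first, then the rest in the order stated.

stool();
translate([5, 3, 387]) stool_2();
translate([412, 0, 0]) staircase();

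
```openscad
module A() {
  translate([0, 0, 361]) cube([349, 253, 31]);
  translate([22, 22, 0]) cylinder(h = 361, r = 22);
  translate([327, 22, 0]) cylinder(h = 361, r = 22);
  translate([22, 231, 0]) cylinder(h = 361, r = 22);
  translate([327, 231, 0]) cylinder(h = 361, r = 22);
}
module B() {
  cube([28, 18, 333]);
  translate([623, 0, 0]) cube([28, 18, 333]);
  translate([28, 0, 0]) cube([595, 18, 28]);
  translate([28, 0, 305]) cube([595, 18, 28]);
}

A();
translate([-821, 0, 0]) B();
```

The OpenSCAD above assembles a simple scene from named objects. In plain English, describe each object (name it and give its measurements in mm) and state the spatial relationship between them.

A is a four-legged stool. The seat is 349×253 mm, 31 mm thick, top at z = 392 mm. It stands on four round legs, each 44 mm in diameter, from z = 0 to the seat underside, each leg's axis is inset half a diameter from the nearest pair of seat edges (so the leg's bounding box is flush with the corner).

B is a picture frame with a 595×277 mm rectangular opening (x by z) and a uniform 28 mm border on every side. Frame depth is 18 mm along y. It is built from two vertical stiles running the full outside height and two horizontal rails spanning the gap between the stiles.

The picture frame is on the floor beside the stool on its −x side.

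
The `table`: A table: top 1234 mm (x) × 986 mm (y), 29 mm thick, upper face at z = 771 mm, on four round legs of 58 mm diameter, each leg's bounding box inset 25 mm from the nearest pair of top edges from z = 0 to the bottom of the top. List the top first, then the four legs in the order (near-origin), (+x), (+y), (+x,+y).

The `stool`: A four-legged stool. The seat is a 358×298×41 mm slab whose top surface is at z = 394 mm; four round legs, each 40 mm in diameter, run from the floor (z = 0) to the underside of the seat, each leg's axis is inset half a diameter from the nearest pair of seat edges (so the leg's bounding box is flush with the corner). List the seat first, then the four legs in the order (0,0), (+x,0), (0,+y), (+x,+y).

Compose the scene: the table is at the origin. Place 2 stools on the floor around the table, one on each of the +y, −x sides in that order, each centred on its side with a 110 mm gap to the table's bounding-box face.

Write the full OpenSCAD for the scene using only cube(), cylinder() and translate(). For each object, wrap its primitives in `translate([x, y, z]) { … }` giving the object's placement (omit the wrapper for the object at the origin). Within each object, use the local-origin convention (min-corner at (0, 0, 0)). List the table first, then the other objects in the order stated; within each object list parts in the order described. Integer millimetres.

translate([0, 0, 742]) cube([1234, 986, 29]);
translate([54, 54, 0]) cylinder(h = 742, r = 29);
translate([1180, 54, 0]) cylinder(h = 742, r = 29);
translate([54, 932, 0]) cylinder(h = 742, r = 29);
translate([1180, 932, 0]) cylinder(h = 742, r = 29);
translate([438, 1096, 0]) {
  translate([0, 0, 353]) cube([358, 298, 41]);
  translate([20, 20, 0]) cylinder(h = 353, r = 20);
  translate([338, 20, 0]) cylinder(h = 353, r = 20);
  translate([20, 278, 0]) cylinder(h = 353, r = 20);
  translate([338, 278, 0]) cylinder(h = 353, r = 20);
}
translate([-468, 344, 0]) {
  translate([0, 0, 353]) cube([358, 298, 41]);
  translate([20, 20, 0]) cylinder(h = 353, r = 20);
  translate([338, 20, 0]) cylinder(h = 353, r = 20);
  translate([20, 278, 0]) cylinder(h = 353, r = 20);
  translate([338, 278, 0]) cylinder(h = 353, r = 20);
}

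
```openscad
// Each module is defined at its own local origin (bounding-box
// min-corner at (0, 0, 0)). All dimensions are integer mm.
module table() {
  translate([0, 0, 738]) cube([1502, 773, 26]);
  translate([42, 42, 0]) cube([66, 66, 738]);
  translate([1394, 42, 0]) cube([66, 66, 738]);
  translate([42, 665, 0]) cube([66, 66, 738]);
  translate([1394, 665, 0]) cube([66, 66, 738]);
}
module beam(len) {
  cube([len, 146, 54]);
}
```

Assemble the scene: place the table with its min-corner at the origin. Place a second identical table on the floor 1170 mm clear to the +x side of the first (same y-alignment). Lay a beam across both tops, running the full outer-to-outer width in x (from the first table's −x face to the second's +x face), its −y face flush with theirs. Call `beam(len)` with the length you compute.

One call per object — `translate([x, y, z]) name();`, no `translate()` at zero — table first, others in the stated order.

table();
translate([2672, 0, 0]) table();
translate([0, 0, 764]) beam(4174);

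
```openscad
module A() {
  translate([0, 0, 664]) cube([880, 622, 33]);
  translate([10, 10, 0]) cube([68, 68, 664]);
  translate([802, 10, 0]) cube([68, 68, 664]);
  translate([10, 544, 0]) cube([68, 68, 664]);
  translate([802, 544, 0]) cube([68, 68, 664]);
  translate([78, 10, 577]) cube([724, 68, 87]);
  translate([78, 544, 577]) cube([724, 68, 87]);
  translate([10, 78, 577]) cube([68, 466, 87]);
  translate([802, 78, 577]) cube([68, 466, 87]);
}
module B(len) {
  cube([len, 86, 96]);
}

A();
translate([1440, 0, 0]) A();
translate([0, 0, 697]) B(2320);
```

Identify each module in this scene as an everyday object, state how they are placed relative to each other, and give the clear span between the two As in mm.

Second table starts at x = 1440; first ends at x = 880; clear span = 1440 − 880 = 560 mm.

A is a table. B is a beam. A beam spans the tops of two tables. The clear span between the two tables is 560 mm.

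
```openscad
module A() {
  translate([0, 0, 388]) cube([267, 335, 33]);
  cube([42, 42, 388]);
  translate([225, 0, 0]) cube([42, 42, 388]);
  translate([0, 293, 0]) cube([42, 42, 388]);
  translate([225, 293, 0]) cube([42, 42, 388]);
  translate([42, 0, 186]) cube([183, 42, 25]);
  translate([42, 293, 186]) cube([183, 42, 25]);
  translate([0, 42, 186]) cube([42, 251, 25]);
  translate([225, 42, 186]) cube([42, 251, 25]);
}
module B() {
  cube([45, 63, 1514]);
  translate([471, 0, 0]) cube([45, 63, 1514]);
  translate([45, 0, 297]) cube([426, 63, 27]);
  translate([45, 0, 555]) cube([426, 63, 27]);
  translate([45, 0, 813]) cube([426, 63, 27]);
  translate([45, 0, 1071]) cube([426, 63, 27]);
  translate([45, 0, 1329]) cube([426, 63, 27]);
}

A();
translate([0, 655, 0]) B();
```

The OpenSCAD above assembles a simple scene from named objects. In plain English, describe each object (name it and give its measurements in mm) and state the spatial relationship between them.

A is a four-legged stool. The seat is a 267×335×33 mm slab whose top surface is at z = 421 mm; four square legs, each 42×42 mm in cross-section, run from the floor (z = 0) to the underside of the seat, each flush with a corner of the seat. Four stretchers, 42 mm wide and 25 mm tall, connect adjacent legs with their undersides at z = 186 mm, each running between the inner faces of the legs it joins and aligned with the legs' outer faces on the other axis.

B is a wooden ladder with two side rails of 45×63 mm section and 1514 mm height, set 516 mm apart overall. Between them run 5 rectangular rungs (63 mm deep, 27 mm thick), front faces flush with the rails' −y face. The bottom of the first rung is 297 mm above the floor and each subsequent rung is 258 mm higher than the one below.

The ladder is on the floor beside the stool on its +y side.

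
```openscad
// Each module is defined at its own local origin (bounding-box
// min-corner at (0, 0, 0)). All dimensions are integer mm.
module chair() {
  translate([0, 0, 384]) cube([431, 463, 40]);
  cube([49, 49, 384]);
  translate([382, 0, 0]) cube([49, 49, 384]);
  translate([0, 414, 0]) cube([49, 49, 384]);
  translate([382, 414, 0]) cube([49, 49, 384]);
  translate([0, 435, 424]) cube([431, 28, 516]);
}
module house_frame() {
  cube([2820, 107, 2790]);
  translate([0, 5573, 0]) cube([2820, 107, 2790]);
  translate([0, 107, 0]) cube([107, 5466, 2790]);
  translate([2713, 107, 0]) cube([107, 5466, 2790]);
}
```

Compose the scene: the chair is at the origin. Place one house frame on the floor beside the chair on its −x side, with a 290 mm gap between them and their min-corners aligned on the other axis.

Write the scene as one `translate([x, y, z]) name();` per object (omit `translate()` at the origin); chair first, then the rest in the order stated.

chair();
translate([-3110, 0, 0]) house_frame();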